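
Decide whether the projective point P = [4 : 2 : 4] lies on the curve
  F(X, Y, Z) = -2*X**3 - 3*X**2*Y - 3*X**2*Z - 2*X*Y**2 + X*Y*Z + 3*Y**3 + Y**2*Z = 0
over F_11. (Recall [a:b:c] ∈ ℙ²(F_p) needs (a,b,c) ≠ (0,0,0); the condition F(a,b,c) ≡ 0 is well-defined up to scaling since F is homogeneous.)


F(4,2,4) ≡ 9 (mod 11); P is NOT on the curve.

Evaluate F(4, 2, 4) term-by-term (mod 11).
  -2*X**3 ↦ -2·64·1·1 = -128
  -3*X**2*Y ↦ -3·16·2·1 = -96
  -3*X**2*Z ↦ -3·16·1·4 = -192
  -2*X*Y**2 ↦ -2·4·4·1 = -32
  X*Y*Z ↦ 1·4·2·4 = 32
  3*Y**3 ↦ 3·1·8·1 = 24
  Y**2*Z ↦ 1·1·4·4 = 16
Sum: F(4, 2, 4) = (-128) + (-96) + (-192) + (-32) + (32) + (24) + (16) = -376.
Reducing mod 11: -376 ≡ 9 (mod 11).
Since F(a, b, c) ≡ 9 ≠ 0 (mod 11), P does NOT lie on the curve.


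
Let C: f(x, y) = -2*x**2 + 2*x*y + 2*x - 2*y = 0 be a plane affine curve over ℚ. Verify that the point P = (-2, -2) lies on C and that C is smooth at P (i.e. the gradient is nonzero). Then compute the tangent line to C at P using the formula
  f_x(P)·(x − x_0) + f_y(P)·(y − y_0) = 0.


Tangent line at P: 6*x - 6*y = 0.

Step 1: f(-2, -2) = 0, so P lies on C.
Step 2: partial derivatives
  f_x(x, y) = -4*x + 2*y + 2, f_y(x, y) = 2*x - 2.
  f_x(P) = 6, f_y(P) = -6 (gradient nonzero, so P is smooth).
Step 3: tangent line at P: 6·(x − -2) + -6·(y − -2) = 0.
Expanding: 6*x - 6*y = 0.


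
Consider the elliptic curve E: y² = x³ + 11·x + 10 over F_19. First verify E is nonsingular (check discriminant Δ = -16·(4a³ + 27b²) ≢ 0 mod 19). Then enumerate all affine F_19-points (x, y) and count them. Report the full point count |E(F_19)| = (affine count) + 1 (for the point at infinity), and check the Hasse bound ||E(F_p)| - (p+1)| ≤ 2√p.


Affine points = {(4, 2), (4, 17), (5, 0), (6, 8), (6, 11), (14, 1), (14, 18), (15, 4), (15, 15), (16, 8), (16, 11), (18, 6), (18, 13)}; affine count = 13; |E(F_19)| = 14.

Discriminant check: Δ ∝ 4a³ + 27b² = 4·11³ + 27·10² = 4·1331 + 27·100 ≡ 6 (mod 19). Nonzero ⇒ E is nonsingular.
For each x ∈ F_19, compute rhs = x³ + 11·x + 10 mod 19, then count y ∈ F_19 with y² ≡ rhs.
  x = 0: rhs = 10, matching y values: none (0 points).
  x = 1: rhs = 3, matching y values: none (0 points).
  x = 2: rhs = 2, matching y values: none (0 points).
  x = 3: rhs = 13, matching y values: none (0 points).
  x = 4: rhs = 4, matching y values: 2, 17 (2 points).
  x = 5: rhs = 0, matching y values: 0 (1 points).
  x = 6: rhs = 7, matching y values: 8, 11 (2 points).
  x = 7: rhs = 12, matching y values: none (0 points).
  x = 8: rhs = 2, matching y values: none (0 points).
  x = 9: rhs = 2, matching y values: none (0 points).
  x = 10: rhs = 18, matching y values: none (0 points).
  x = 11: rhs = 18, matching y values: none (0 points).
  x = 12: rhs = 8, matching y values: none (0 points).
  x = 13: rhs = 13, matching y values: none (0 points).
  x = 14: rhs = 1, matching y values: 1, 18 (2 points).
  x = 15: rhs = 16, matching y values: 4, 15 (2 points).
  x = 16: rhs = 7, matching y values: 8, 11 (2 points).
  x = 17: rhs = 18, matching y values: none (0 points).
  x = 18: rhs = 17, matching y values: 6, 13 (2 points).
Total affine count: 13.
Full point count |E(F_19)| = 13 + 1 = 14.
Hasse bound: |14 − (19+1)| = |-6| = 6 ≤ 2√19 ≈ 8.7178 ✓.


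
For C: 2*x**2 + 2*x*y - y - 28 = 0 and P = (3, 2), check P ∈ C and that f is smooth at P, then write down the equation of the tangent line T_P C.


Tangent line at P: 16*x + 5*y - 58 = 0.

Step 1: f(3, 2) = 0, so P lies on C.
Step 2: partial derivatives
  f_x(x, y) = 4*x + 2*y, f_y(x, y) = 2*x - 1.
  f_x(P) = 16, f_y(P) = 5 (gradient nonzero, so P is smooth).
Step 3: tangent line at P: 16·(x − 3) + 5·(y − 2) = 0.
Expanding: 16*x + 5*y - 58 = 0.


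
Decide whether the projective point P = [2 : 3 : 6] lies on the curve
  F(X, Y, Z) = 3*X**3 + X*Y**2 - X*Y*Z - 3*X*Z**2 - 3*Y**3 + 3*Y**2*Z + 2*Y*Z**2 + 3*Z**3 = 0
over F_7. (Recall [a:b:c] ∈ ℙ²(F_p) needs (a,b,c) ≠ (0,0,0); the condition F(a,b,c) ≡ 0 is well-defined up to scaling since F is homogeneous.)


F(2,3,6) ≡ 0 (mod 7); P is on the curve.

Evaluate F(2, 3, 6) term-by-term (mod 7).
  3*X**3 ↦ 3·8·1·1 = 24
  X*Y**2 ↦ 1·2·9·1 = 18
  -X*Y*Z ↦ -1·2·3·6 = -36
  -3*X*Z**2 ↦ -3·2·1·36 = -216
  -3*Y**3 ↦ -3·1·27·1 = -81
  3*Y**2*Z ↦ 3·1·9·6 = 162
  2*Y*Z**2 ↦ 2·1·3·36 = 216
  3*Z**3 ↦ 3·1·1·216 = 648
Sum: F(2, 3, 6) = (24) + (18) + (-36) + (-216) + (-81) + (162) + (216) + (648) = 735.
Reducing mod 7: 735 ≡ 0 (mod 7).
Since F(a, b, c) ≡ 0 (mod 7), P lies on the curve.


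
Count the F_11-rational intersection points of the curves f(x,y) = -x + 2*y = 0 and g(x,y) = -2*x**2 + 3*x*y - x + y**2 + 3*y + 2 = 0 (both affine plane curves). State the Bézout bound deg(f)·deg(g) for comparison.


Common zeros: {(4, 2), (9, 10)}; count = 2; Bézout bound = 2.

deg(f) = 1, deg(g) = 2, so Bézout bound = 2.
Scan x ∈ F_11. For each x, list the y ∈ F_11 with f(x, y) ≡ 0 and those with g(x, y) ≡ 0 (mod 11); the common zeros in that column are the intersection.
  x = 0: f ≡ 0 at y ∈ {0}; g ≡ 0 at y ∈ {9, 10}; common: ∅.
  x = 1: f ≡ 0 at y ∈ {6}; g ≡ 0 at y ∈ ∅; common: ∅.
  x = 2: f ≡ 0 at y ∈ {1}; g ≡ 0 at y ∈ {4, 9}; common: ∅.
  x = 3: f ≡ 0 at y ∈ {7}; g ≡ 0 at y ∈ {5}; common: ∅.
  x = 4: f ≡ 0 at y ∈ {2}; g ≡ 0 at y ∈ {2, 5}; common: {2}.
  x = 5: f ≡ 0 at y ∈ {8}; g ≡ 0 at y ∈ ∅; common: ∅.
  x = 6: f ≡ 0 at y ∈ {3}; g ≡ 0 at y ∈ ∅; common: ∅.
  x = 7: f ≡ 0 at y ∈ {9}; g ≡ 0 at y ∈ {3, 6}; common: ∅.
  x = 8: f ≡ 0 at y ∈ {4}; g ≡ 0 at y ∈ {3}; common: ∅.
  x = 9: f ≡ 0 at y ∈ {10}; g ≡ 0 at y ∈ {4, 10}; common: {10}.
  x = 10: f ≡ 0 at y ∈ {5}; g ≡ 0 at y ∈ ∅; common: ∅.
Collecting: common zeros = {(4, 2), (9, 10)}, so the count is 2.
Comparison with the Bézout bound: 2 ≤ 2 = deg(f)·deg(g), as expected for curves with no common component (the bound is attained).


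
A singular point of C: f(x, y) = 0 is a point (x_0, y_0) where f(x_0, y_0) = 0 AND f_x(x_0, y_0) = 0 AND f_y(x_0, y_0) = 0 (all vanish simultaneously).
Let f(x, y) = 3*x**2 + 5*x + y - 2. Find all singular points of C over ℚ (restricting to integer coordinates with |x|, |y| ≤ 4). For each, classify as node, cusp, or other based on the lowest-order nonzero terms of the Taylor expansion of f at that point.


No singular points in the scanned grid; C is smooth there.

Compute partial derivatives:
  f_x = 6*x + 5.
  f_y = 1.
f_y = 1 is a nonzero constant, so f_y never vanishes: no point (x, y) can satisfy f = f_x = f_y = 0. In particular no (x, y) ∈ {−4, ..., 4}² is singular; the curve is smooth.


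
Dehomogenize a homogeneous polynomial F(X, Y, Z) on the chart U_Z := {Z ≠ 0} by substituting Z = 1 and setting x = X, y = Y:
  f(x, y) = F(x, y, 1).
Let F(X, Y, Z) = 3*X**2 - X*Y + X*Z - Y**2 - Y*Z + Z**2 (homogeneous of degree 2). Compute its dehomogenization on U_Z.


f(x, y) = 3*x**2 - x*y + x - y**2 - y + 1

On U_Z we set Z = 1. Each monomial c·X^i·Y^j·Z^k in F becomes c·x^i·y^j·1^k = c·x^i·y^j.
Substituting Z = 1: F(X, Y, 1) = 3*x**2 - x*y + x - y**2 - y + 1.
Note: deg(f) ≤ deg(F) = 2; strict inequality happens when F is divisible by Z (lost terms).


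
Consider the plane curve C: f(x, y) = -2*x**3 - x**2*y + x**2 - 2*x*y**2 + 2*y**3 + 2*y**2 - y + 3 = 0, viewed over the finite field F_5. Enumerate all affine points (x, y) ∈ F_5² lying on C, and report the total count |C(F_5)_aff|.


Affine F_5-points: {(0, 2), (1, 3), (4, 1), (4, 3), (4, 4)}; count = 5.

For each of the 25 pairs (x, y) ∈ F_5², evaluate f(x, y) mod 5. Record the zeros.
  x = 0: [0↦3, 1↦1, 2↦0, 3↦2, 4↦4]  zeros at y ∈ {2}
  x = 1: [0↦2, 1↦2, 2↦4, 3↦0, 4↦2]  zeros at y ∈ {3}
  x = 2: [0↦1, 1↦1, 2↦4, 3↦2, 4↦2]  zeros at y ∈ ∅
  x = 3: [0↦3, 1↦1, 2↦3, 3↦1, 4↦2]  zeros at y ∈ ∅
  x = 4: [0↦1, 1↦0, 2↦4, 3↦0, 4↦0]  zeros at y ∈ {1, 3, 4}
Collecting zeros: affine points = {(0, 2), (1, 3), (4, 1), (4, 3), (4, 4)}.
Total count |C(F_5)_aff| = 5.


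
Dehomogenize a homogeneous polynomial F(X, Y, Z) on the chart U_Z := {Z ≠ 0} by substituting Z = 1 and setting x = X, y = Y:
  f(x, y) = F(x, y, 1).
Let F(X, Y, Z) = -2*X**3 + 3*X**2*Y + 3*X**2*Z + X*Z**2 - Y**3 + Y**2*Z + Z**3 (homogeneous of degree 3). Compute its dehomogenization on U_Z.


f(x, y) = -2*x**3 + 3*x**2*y + 3*x**2 + x - y**3 + y**2 + 1

On U_Z we set Z = 1. Each monomial c·X^i·Y^j·Z^k in F becomes c·x^i·y^j·1^k = c·x^i·y^j.
Substituting Z = 1: F(X, Y, 1) = -2*x**3 + 3*x**2*y + 3*x**2 + x - y**3 + y**2 + 1.
Note: deg(f) ≤ deg(F) = 3; strict inequality happens when F is divisible by Z (lost terms).


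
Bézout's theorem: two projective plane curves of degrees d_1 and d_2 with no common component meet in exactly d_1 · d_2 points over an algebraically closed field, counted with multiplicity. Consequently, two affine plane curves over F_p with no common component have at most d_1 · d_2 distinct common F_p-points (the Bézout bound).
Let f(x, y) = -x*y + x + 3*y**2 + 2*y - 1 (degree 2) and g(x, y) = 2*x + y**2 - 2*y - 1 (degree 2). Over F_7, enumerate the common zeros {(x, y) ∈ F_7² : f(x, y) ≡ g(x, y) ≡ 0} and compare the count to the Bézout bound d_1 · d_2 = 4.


Common zeros: {(0, 5)}; count = 1; Bézout bound = 4.

deg(f) = 2, deg(g) = 2, so Bézout bound = 4.
Scan x ∈ F_7. For each x, list the y ∈ F_7 with f(x, y) ≡ 0 and those with g(x, y) ≡ 0 (mod 7); the common zeros in that column are the intersection.
  x = 0: f ≡ 0 at y ∈ {5, 6}; g ≡ 0 at y ∈ {4, 5}; common: {5}.
  x = 1: f ≡ 0 at y ∈ {0, 2}; g ≡ 0 at y ∈ {1}; common: ∅.
  x = 2: f ≡ 0 at y ∈ {3, 4}; g ≡ 0 at y ∈ ∅; common: ∅.
  x = 3: f ≡ 0 at y ∈ ∅; g ≡ 0 at y ∈ ∅; common: ∅.
  x = 4: f ≡ 0 at y ∈ ∅; g ≡ 0 at y ∈ {0, 2}; common: ∅.
  x = 5: f ≡ 0 at y ∈ ∅; g ≡ 0 at y ∈ ∅; common: ∅.
  x = 6: f ≡ 0 at y ∈ ∅; g ≡ 0 at y ∈ {3, 6}; common: ∅.
Collecting: common zeros = {(0, 5)}, so the count is 1.
Comparison with the Bézout bound: 1 ≤ 4 = deg(f)·deg(g), as expected for curves with no common component (the affine F_7-count falls short of the bound because intersections may lie at infinity, over extension fields, or carry multiplicity).


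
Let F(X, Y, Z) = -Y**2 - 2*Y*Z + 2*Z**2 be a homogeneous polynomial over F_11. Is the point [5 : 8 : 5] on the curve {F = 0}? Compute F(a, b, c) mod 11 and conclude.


F(5,8,5) ≡ 5 (mod 11); P is NOT on the curve.

Evaluate F(5, 8, 5) term-by-term (mod 11).
  -Y**2 ↦ -1·1·64·1 = -64
  -2*Y*Z ↦ -2·1·8·5 = -80
  2*Z**2 ↦ 2·1·1·25 = 50
Sum: F(5, 8, 5) = (-64) + (-80) + (50) = -94.
Reducing mod 11: -94 ≡ 5 (mod 11).
Since F(a, b, c) ≡ 5 ≠ 0 (mod 11), P does NOT lie on the curve.


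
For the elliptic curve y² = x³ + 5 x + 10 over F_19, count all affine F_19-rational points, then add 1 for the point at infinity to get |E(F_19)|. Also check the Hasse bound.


Affine points = {(1, 4), (1, 15), (2, 3), (2, 16), (6, 3), (6, 16), (8, 7), (8, 12), (9, 9), (9, 10), (11, 3), (11, 16), (13, 7), (13, 12), (16, 5), (16, 14), (17, 7), (17, 12), (18, 2), (18, 17)}; affine count = 20; |E(F_19)| = 21.

Discriminant check: Δ ∝ 4a³ + 27b² = 4·5³ + 27·10² = 4·125 + 27·100 ≡ 8 (mod 19). Nonzero ⇒ E is nonsingular.
For each x ∈ F_19, compute rhs = x³ + 5·x + 10 mod 19, then count y ∈ F_19 with y² ≡ rhs.
  x = 0: rhs = 10, matching y values: none (0 points).
  x = 1: rhs = 16, matching y values: 4, 15 (2 points).
  x = 2: rhs = 9, matching y values: 3, 16 (2 points).
  x = 3: rhs = 14, matching y values: none (0 points).
  x = 4: rhs = 18, matching y values: none (0 points).
  x = 5: rhs = 8, matching y values: none (0 points).
  x = 6: rhs = 9, matching y values: 3, 16 (2 points).
  x = 7: rhs = 8, matching y values: none (0 points).
  x = 8: rhs = 11, matching y values: 7, 12 (2 points).
  x = 9: rhs = 5, matching y values: 9, 10 (2 points).
  x = 10: rhs = 15, matching y values: none (0 points).
  x = 11: rhs = 9, matching y values: 3, 16 (2 points).
  x = 12: rhs = 12, matching y values: none (0 points).
  x = 13: rhs = 11, matching y values: 7, 12 (2 points).
  x = 14: rhs = 12, matching y values: none (0 points).
  x = 15: rhs = 2, matching y values: none (0 points).
  x = 16: rhs = 6, matching y values: 5, 14 (2 points).
  x = 17: rhs = 11, matching y values: 7, 12 (2 points).
  x = 18: rhs = 4, matching y values: 2, 17 (2 points).
Total affine count: 20.
Full point count |E(F_19)| = 20 + 1 = 21.
Hasse bound: |21 − (19+1)| = |1| = 1 ≤ 2√19 ≈ 8.7178 ✓.


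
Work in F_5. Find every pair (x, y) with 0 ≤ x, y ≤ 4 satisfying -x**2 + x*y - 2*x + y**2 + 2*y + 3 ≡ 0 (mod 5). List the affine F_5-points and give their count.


Affine F_5-points: {(1, 0), (1, 2), (2, 0), (2, 1), (4, 2)}; count = 5.

For each of the 25 pairs (x, y) ∈ F_5², evaluate f(x, y) mod 5. Record the zeros.
  x = 0: [0↦3, 1↦1, 2↦1, 3↦3, 4↦2]  zeros at y ∈ ∅
  x = 1: [0↦0, 1↦4, 2↦0, 3↦3, 4↦3]  zeros at y ∈ {0, 2}
  x = 2: [0↦0, 1↦0, 2↦2, 3↦1, 4↦2]  zeros at y ∈ {0, 1}
  x = 3: [0↦3, 1↦4, 2↦2, 3↦2, 4↦4]  zeros at y ∈ ∅
  x = 4: [0↦4, 1↦1, 2↦0, 3↦1, 4↦4]  zeros at y ∈ {2}
Collecting zeros: affine points = {(1, 0), (1, 2), (2, 0), (2, 1), (4, 2)}.
Total count |C(F_5)_aff| = 5.


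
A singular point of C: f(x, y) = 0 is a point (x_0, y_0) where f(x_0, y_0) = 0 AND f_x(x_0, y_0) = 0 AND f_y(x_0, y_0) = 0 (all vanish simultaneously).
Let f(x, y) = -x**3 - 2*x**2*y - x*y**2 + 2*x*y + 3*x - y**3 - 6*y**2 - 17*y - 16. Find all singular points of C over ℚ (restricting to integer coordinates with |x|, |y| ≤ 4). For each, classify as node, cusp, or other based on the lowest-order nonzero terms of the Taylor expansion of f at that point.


Singular points: {(2, -3)}; classification: cusp.

Compute partial derivatives:
  f_x = -3*x**2 - 4*x*y - y**2 + 2*y + 3.
  f_y = -2*x**2 - 2*x*y + 2*x - 3*y**2 - 12*y - 17.
Scan x_0 ∈ {−4, ..., 4}. For each x_0, f_y(x_0, y) is a polynomial in y; find its integer roots y ∈ {−4, ..., 4}, then test f_x and f at those candidates.
  x = -4: f_y(-4, y) = -3*y**2 - 4*y - 57; no integer root y with |y| ≤ 4.
  x = -3: f_y(-3, y) = -3*y**2 - 6*y - 41; no integer root y with |y| ≤ 4.
  x = -2: f_y(-2, y) = -3*y**2 - 8*y - 29; no integer root y with |y| ≤ 4.
  x = -1: f_y(-1, y) = -3*y**2 - 10*y - 21; no integer root y with |y| ≤ 4.
  x = 0: f_y(0, y) = -3*y**2 - 12*y - 17; no integer root y with |y| ≤ 4.
  x = 1: f_y(1, y) = -3*y**2 - 14*y - 17; no integer root y with |y| ≤ 4.
  x = 2: f_y(2, y) = -3*y**2 - 16*y - 21; vanishes at y ∈ {-3}. (2, -3): f_x = 0, f = 0 — SINGULAR.
  x = 3: f_y(3, y) = -3*y**2 - 18*y - 29; no integer root y with |y| ≤ 4.
  x = 4: f_y(4, y) = -3*y**2 - 20*y - 41; no integer root y with |y| ≤ 4.
Only singular point on the grid: (2, -3).
Classify: substitute x = 2 + u, y = -3 + v and expand: f = -u**3 - 2*u**2*v - u*v**2 - v**3 + v**2.
No constant or linear terms (consistent with a singular point). Quadratic part: v**2. Cubic part: -u**3 - 2*u**2*v - u*v**2 - v**3.
The quadratic part v**2 is a perfect square, so there is a single (double) tangent line v = 0, i.e. y = -3. Restricting the cubic part to that line (v = 0) leaves -u**3 ≠ 0, so f is not divisible by v and the branch is v² ≈ u**3 to lowest order — this is a cusp.
Classification: cusp.


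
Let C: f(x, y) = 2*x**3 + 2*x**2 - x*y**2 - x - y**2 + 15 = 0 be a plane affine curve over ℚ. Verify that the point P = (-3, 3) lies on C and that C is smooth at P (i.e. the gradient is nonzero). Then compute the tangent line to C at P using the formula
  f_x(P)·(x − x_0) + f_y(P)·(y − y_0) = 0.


Tangent line at P: 32*x + 12*y + 60 = 0.

Step 1: f(-3, 3) = 0, so P lies on C.
Step 2: partial derivatives
  f_x(x, y) = 6*x**2 + 4*x - y**2 - 1, f_y(x, y) = -2*x*y - 2*y.
  f_x(P) = 32, f_y(P) = 12 (gradient nonzero, so P is smooth).
Step 3: tangent line at P: 32·(x − -3) + 12·(y − 3) = 0.
Expanding: 32*x + 12*y + 60 = 0.


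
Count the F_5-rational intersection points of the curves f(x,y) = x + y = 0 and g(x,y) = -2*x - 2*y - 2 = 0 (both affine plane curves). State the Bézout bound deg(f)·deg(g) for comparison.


Common zeros: ∅; count = 0; Bézout bound = 1.

deg(f) = 1, deg(g) = 1, so Bézout bound = 1.
Scan x ∈ F_5. For each x, list the y ∈ F_5 with f(x, y) ≡ 0 and those with g(x, y) ≡ 0 (mod 5); the common zeros in that column are the intersection.
  x = 0: f ≡ 0 at y ∈ {0}; g ≡ 0 at y ∈ {4}; common: ∅.
  x = 1: f ≡ 0 at y ∈ {4}; g ≡ 0 at y ∈ {3}; common: ∅.
  x = 2: f ≡ 0 at y ∈ {3}; g ≡ 0 at y ∈ {2}; common: ∅.
  x = 3: f ≡ 0 at y ∈ {2}; g ≡ 0 at y ∈ {1}; common: ∅.
  x = 4: f ≡ 0 at y ∈ {1}; g ≡ 0 at y ∈ {0}; common: ∅.
Collecting: common zeros = ∅, so the count is 0.
Comparison with the Bézout bound: 0 ≤ 1 = deg(f)·deg(g), as expected for curves with no common component (the affine F_5-count falls short of the bound because intersections may lie at infinity, over extension fields, or carry multiplicity).


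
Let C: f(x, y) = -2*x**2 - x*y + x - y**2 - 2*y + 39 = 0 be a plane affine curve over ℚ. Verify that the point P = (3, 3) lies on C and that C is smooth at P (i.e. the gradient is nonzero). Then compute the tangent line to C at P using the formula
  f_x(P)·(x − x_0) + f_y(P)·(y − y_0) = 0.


Tangent line at P: -14*x - 11*y + 75 = 0.

Step 1: f(3, 3) = 0, so P lies on C.
Step 2: partial derivatives
  f_x(x, y) = -4*x - y + 1, f_y(x, y) = -x - 2*y - 2.
  f_x(P) = -14, f_y(P) = -11 (gradient nonzero, so P is smooth).
Step 3: tangent line at P: -14·(x − 3) + -11·(y − 3) = 0.
Expanding: -14*x - 11*y + 75 = 0.


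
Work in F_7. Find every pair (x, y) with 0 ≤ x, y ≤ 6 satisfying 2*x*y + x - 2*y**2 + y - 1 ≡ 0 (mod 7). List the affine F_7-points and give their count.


Affine F_7-points: {(0, 2), (1, 0), (1, 5), (3, 1), (3, 6), (4, 4)}; count = 6.

For each of the 49 pairs (x, y) ∈ F_7², evaluate f(x, y) mod 7. Record the zeros.
  x = 0: [0↦6, 1↦5, 2↦0, 3↦5, 4↦6, 5↦3, 6↦3]  zeros at y ∈ {2}
  x = 1: [0↦0, 1↦1, 2↦5, 3↦5, 4↦1, 5↦0, 6↦2]  zeros at y ∈ {0, 5}
  x = 2: [0↦1, 1↦4, 2↦3, 3↦5, 4↦3, 5↦4, 6↦1]  zeros at y ∈ ∅
  x = 3: [0↦2, 1↦0, 2↦1, 3↦5, 4↦5, 5↦1, 6↦0]  zeros at y ∈ {1, 6}
  x = 4: [0↦3, 1↦3, 2↦6, 3↦5, 4↦0, 5↦5, 6↦6]  zeros at y ∈ {4}
  x = 5: [0↦4, 1↦6, 2↦4, 3↦5, 4↦2, 5↦2, 6↦5]  zeros at y ∈ ∅
  x = 6: [0↦5, 1↦2, 2↦2, 3↦5, 4↦4, 5↦6, 6↦4]  zeros at y ∈ ∅
Collecting zeros: affine points = {(0, 2), (1, 0), (1, 5), (3, 1), (3, 6), (4, 4)}.
Total count |C(F_7)_aff| = 6.


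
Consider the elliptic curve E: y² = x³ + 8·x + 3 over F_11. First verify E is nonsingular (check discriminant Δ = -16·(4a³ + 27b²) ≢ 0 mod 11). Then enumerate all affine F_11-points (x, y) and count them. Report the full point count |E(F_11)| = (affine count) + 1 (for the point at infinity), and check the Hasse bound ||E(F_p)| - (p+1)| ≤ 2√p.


Affine points = {(0, 5), (0, 6), (1, 1), (1, 10), (2, 4), (2, 7), (4, 0), (5, 5), (5, 6), (6, 5), (6, 6), (9, 1), (9, 10), (10, 4), (10, 7)}; affine count = 15; |E(F_11)| = 16.

Discriminant check: Δ ∝ 4a³ + 27b² = 4·8³ + 27·3² = 4·512 + 27·9 ≡ 3 (mod 11). Nonzero ⇒ E is nonsingular.
For each x ∈ F_11, compute rhs = x³ + 8·x + 3 mod 11, then count y ∈ F_11 with y² ≡ rhs.
  x = 0: rhs = 3, matching y values: 5, 6 (2 points).
  x = 1: rhs = 1, matching y values: 1, 10 (2 points).
  x = 2: rhs = 5, matching y values: 4, 7 (2 points).
  x = 3: rhs = 10, matching y values: none (0 points).
  x = 4: rhs = 0, matching y values: 0 (1 points).
  x = 5: rhs = 3, matching y values: 5, 6 (2 points).
  x = 6: rhs = 3, matching y values: 5, 6 (2 points).
  x = 7: rhs = 6, matching y values: none (0 points).
  x = 8: rhs = 7, matching y values: none (0 points).
  x = 9: rhs = 1, matching y values: 1, 10 (2 points).
  x = 10: rhs = 5, matching y values: 4, 7 (2 points).
Total affine count: 15.
Full point count |E(F_11)| = 15 + 1 = 16.
Hasse bound: |16 − (11+1)| = |4| = 4 ≤ 2√11 ≈ 6.6332 ✓.


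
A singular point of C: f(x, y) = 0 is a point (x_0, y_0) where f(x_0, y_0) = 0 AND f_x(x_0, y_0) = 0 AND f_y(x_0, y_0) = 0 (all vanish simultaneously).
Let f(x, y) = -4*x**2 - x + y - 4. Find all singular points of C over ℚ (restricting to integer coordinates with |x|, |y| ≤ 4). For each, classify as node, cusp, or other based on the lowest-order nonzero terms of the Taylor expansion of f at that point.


No singular points in the scanned grid; C is smooth there.

Compute partial derivatives:
  f_x = -8*x - 1.
  f_y = 1.
f_y = 1 is a nonzero constant, so f_y never vanishes: no point (x, y) can satisfy f = f_x = f_y = 0. In particular no (x, y) ∈ {−4, ..., 4}² is singular; the curve is smooth.


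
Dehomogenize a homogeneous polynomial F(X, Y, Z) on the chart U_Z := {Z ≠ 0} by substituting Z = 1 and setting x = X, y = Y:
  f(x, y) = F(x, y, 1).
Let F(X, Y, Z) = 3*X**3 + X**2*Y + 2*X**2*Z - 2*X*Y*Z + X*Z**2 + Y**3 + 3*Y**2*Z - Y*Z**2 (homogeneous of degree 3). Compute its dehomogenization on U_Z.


f(x, y) = 3*x**3 + x**2*y + 2*x**2 - 2*x*y + x + y**3 + 3*y**2 - y

On U_Z we set Z = 1. Each monomial c·X^i·Y^j·Z^k in F becomes c·x^i·y^j·1^k = c·x^i·y^j.
Substituting Z = 1: F(X, Y, 1) = 3*x**3 + x**2*y + 2*x**2 - 2*x*y + x + y**3 + 3*y**2 - y.
Note: deg(f) ≤ deg(F) = 3; strict inequality happens when F is divisible by Z (lost terms).


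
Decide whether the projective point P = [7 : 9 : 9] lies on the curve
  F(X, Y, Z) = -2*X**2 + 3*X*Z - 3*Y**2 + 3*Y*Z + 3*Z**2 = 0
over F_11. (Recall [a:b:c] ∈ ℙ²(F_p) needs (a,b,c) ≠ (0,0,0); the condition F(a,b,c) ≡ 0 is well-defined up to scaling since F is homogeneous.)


F(7,9,9) ≡ 4 (mod 11); P is NOT on the curve.

Evaluate F(7, 9, 9) term-by-term (mod 11).
  -2*X**2 ↦ -2·49·1·1 = -98
  3*X*Z ↦ 3·7·1·9 = 189
  -3*Y**2 ↦ -3·1·81·1 = -243
  3*Y*Z ↦ 3·1·9·9 = 243
  3*Z**2 ↦ 3·1·1·81 = 243
Sum: F(7, 9, 9) = (-98) + (189) + (-243) + (243) + (243) = 334.
Reducing mod 11: 334 ≡ 4 (mod 11).
Since F(a, b, c) ≡ 4 ≠ 0 (mod 11), P does NOT lie on the curve.


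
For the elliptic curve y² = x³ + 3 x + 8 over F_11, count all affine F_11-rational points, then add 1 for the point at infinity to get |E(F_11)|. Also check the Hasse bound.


Affine points = {(1, 1), (1, 10), (2, 0), (3, 0), (5, 4), (5, 7), (6, 0), (7, 3), (7, 8), (8, 4), (8, 7), (9, 4), (9, 7), (10, 2), (10, 9)}; affine count = 15; |E(F_11)| = 16.

Discriminant check: Δ ∝ 4a³ + 27b² = 4·3³ + 27·8² = 4·27 + 27·64 ≡ 10 (mod 11). Nonzero ⇒ E is nonsingular.
For each x ∈ F_11, compute rhs = x³ + 3·x + 8 mod 11, then count y ∈ F_11 with y² ≡ rhs.
  x = 0: rhs = 8, matching y values: none (0 points).
  x = 1: rhs = 1, matching y values: 1, 10 (2 points).
  x = 2: rhs = 0, matching y values: 0 (1 points).
  x = 3: rhs = 0, matching y values: 0 (1 points).
  x = 4: rhs = 7, matching y values: none (0 points).
  x = 5: rhs = 5, matching y values: 4, 7 (2 points).
  x = 6: rhs = 0, matching y values: 0 (1 points).
  x = 7: rhs = 9, matching y values: 3, 8 (2 points).
  x = 8: rhs = 5, matching y values: 4, 7 (2 points).
  x = 9: rhs = 5, matching y values: 4, 7 (2 points).
  x = 10: rhs = 4, matching y values: 2, 9 (2 points).
Total affine count: 15.
Full point count |E(F_11)| = 15 + 1 = 16.
Hasse bound: |16 − (11+1)| = |4| = 4 ≤ 2√11 ≈ 6.6332 ✓.


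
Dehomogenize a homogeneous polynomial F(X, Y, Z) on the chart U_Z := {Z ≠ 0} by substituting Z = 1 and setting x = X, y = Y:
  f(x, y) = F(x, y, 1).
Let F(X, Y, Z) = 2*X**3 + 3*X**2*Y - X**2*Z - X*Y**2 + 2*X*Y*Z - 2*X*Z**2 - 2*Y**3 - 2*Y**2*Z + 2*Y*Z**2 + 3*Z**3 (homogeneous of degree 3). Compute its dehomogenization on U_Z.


f(x, y) = 2*x**3 + 3*x**2*y - x**2 - x*y**2 + 2*x*y - 2*x - 2*y**3 - 2*y**2 + 2*y + 3

On U_Z we set Z = 1. Each monomial c·X^i·Y^j·Z^k in F becomes c·x^i·y^j·1^k = c·x^i·y^j.
Substituting Z = 1: F(X, Y, 1) = 2*x**3 + 3*x**2*y - x**2 - x*y**2 + 2*x*y - 2*x - 2*y**3 - 2*y**2 + 2*y + 3.
Note: deg(f) ≤ deg(F) = 3; strict inequality happens when F is divisible by Z (lost terms).


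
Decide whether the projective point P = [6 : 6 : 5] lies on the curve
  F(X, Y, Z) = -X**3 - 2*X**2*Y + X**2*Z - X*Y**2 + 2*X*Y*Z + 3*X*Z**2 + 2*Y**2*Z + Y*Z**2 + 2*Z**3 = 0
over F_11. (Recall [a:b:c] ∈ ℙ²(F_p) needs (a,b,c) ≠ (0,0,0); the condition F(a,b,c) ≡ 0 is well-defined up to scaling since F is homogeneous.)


F(6,6,5) ≡ 6 (mod 11); P is NOT on the curve.

Evaluate F(6, 6, 5) term-by-term (mod 11).
  -X**3 ↦ -1·216·1·1 = -216
  -2*X**2*Y ↦ -2·36·6·1 = -432
  X**2*Z ↦ 1·36·1·5 = 180
  -X*Y**2 ↦ -1·6·36·1 = -216
  2*X*Y*Z ↦ 2·6·6·5 = 360
  3*X*Z**2 ↦ 3·6·1·25 = 450
  2*Y**2*Z ↦ 2·1·36·5 = 360
  Y*Z**2 ↦ 1·1·6·25 = 150
  2*Z**3 ↦ 2·1·1·125 = 250
Sum: F(6, 6, 5) = (-216) + (-432) + (180) + (-216) + (360) + (450) + (360) + (150) + (250) = 886.
Reducing mod 11: 886 ≡ 6 (mod 11).
Since F(a, b, c) ≡ 6 ≠ 0 (mod 11), P does NOT lie on the curve.


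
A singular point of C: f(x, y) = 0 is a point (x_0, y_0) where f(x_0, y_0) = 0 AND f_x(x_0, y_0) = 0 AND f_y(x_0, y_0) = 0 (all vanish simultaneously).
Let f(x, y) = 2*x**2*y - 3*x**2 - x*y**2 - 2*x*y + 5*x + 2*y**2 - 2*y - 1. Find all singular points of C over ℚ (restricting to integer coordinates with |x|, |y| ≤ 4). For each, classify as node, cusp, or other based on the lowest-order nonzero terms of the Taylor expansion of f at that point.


Singular points: {(1, 1)}; classification: node.

Compute partial derivatives:
  f_x = 4*x*y - 6*x - y**2 - 2*y + 5.
  f_y = 2*x**2 - 2*x*y - 2*x + 4*y - 2.
Scan x_0 ∈ {−4, ..., 4}. For each x_0, f_y(x_0, y) is a polynomial in y; find its integer roots y ∈ {−4, ..., 4}, then test f_x and f at those candidates.
  x = -4: f_y(-4, y) = 12*y + 38; no integer root y with |y| ≤ 4.
  x = -3: f_y(-3, y) = 10*y + 22; no integer root y with |y| ≤ 4.
  x = -2: f_y(-2, y) = 8*y + 10; no integer root y with |y| ≤ 4.
  x = -1: f_y(-1, y) = 6*y + 2; no integer root y with |y| ≤ 4.
  x = 0: f_y(0, y) = 4*y - 2; no integer root y with |y| ≤ 4.
  x = 1: f_y(1, y) = 2*y - 2; vanishes at y ∈ {1}. (1, 1): f_x = 0, f = 0 — SINGULAR.
  x = 2: f_y(2, y) = 2; no integer root y with |y| ≤ 4.
  x = 3: f_y(3, y) = 10 - 2*y; no integer root y with |y| ≤ 4.
  x = 4: f_y(4, y) = 22 - 4*y; no integer root y with |y| ≤ 4.
Only singular point on the grid: (1, 1).
Classify: substitute x = 1 + u, y = 1 + v and expand: f = 2*u**2*v - u**2 - u*v**2 + v**2.
No constant or linear terms (consistent with a singular point). Quadratic part: -u**2 + v**2. Cubic part: 2*u**2*v - u*v**2.
The quadratic part v**2 - u**2 = (v − u)(v + u) splits into two distinct linear factors, so there are two distinct tangent lines y − 1 = ±(x − 1) — this is a node (ordinary double point).
Classification: node.


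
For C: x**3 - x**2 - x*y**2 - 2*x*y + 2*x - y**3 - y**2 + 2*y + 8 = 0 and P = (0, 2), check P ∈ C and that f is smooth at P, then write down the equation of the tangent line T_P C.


Tangent line at P: -6*x - 14*y + 28 = 0.

Step 1: f(0, 2) = 0, so P lies on C.
Step 2: partial derivatives
  f_x(x, y) = 3*x**2 - 2*x - y**2 - 2*y + 2, f_y(x, y) = -2*x*y - 2*x - 3*y**2 - 2*y + 2.
  f_x(P) = -6, f_y(P) = -14 (gradient nonzero, so P is smooth).
Step 3: tangent line at P: -6·(x − 0) + -14·(y − 2) = 0.
Expanding: -6*x - 14*y + 28 = 0.


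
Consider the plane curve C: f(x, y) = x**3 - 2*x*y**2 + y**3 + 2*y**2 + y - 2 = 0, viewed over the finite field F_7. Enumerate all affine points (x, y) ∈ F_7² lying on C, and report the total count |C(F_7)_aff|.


Affine F_7-points: {(0, 4), (2, 4), (4, 5), (5, 4), (6, 3)}; count = 5.

For each of the 49 pairs (x, y) ∈ F_7², evaluate f(x, y) mod 7. Record the zeros.
  x = 0: [0↦5, 1↦2, 2↦2, 3↦4, 4↦0, 5↦3, 6↦5]  zeros at y ∈ {4}
  x = 1: [0↦6, 1↦1, 2↦2, 3↦1, 4↦4, 5↦3, 6↦4]  zeros at y ∈ ∅
  x = 2: [0↦6, 1↦6, 2↦1, 3↦4, 4↦0, 5↦2, 6↦2]  zeros at y ∈ {4}
  x = 3: [0↦4, 1↦2, 2↦5, 3↦5, 4↦1, 5↦6, 6↦5]  zeros at y ∈ ∅
  x = 4: [0↦6, 1↦2, 2↦6, 3↦3, 4↦6, 5↦0, 6↦5]  zeros at y ∈ {5}
  x = 5: [0↦4, 1↦5, 2↦3, 3↦4, 4↦0, 5↦4, 6↦1]  zeros at y ∈ {4}
  x = 6: [0↦4, 1↦3, 2↦2, 3↦0, 4↦3, 5↦3, 6↦6]  zeros at y ∈ {3}
Collecting zeros: affine points = {(0, 4), (2, 4), (4, 5), (5, 4), (6, 3)}.
Total count |C(F_7)_aff| = 5.


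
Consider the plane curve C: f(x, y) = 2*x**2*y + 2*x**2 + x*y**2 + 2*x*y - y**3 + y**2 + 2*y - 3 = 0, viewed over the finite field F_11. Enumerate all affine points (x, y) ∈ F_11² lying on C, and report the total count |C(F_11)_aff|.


Affine F_11-points: {(1, 2), (3, 1), (3, 6), (3, 8), (5, 2), (6, 3), (6, 7), (6, 8), (8, 10), (10, 1), (10, 3), (10, 7)}; count = 12.

For each of the 121 pairs (x, y) ∈ F_11², evaluate f(x, y) mod 11. Record the zeros.
  x = 0: [0↦8, 1↦10, 2↦8, 3↦7, 4↦1, 5↦6, 6↦5, 7↦3, 8↦5, 9↦5, 10↦8]  zeros at y ∈ ∅
  x = 1: [0↦10, 1↦6, 2↦0, 3↦8, 4↦2, 5↦9, 6↦1, 7↦5, 8↦4, 9↦3, 10↦7]  zeros at y ∈ {2}
  x = 2: [0↦5, 1↦10, 2↦4, 3↦3, 4↦1, 5↦3, 6↦3, 7↦6, 8↦6, 9↦8, 10↦6]  zeros at y ∈ ∅
  x = 3: [0↦4, 1↦0, 2↦9, 3↦3, 4↦9, 5↦10, 6↦0, 7↦6, 8↦0, 9↦9, 10↦5]  zeros at y ∈ {1, 6, 8}
  x = 4: [0↦7, 1↦9, 2↦4, 3↦8, 4↦4, 5↦8, 6↦3, 7↦5, 8↦8, 9↦6, 10↦4]  zeros at y ∈ ∅
  x = 5: [0↦3, 1↦4, 2↦0, 3↦7, 4↦8, 5↦8, 6↦1, 7↦3, 8↦8, 9↦10, 10↦3]  zeros at y ∈ {2}
  x = 6: [0↦3, 1↦7, 2↦8, 3↦0, 4↦10, 5↦10, 6↦5, 7↦0, 8↦0, 9↦10, 10↦2]  zeros at y ∈ {3, 7, 8}
  x = 7: [0↦7, 1↦7, 2↦6, 3↦9, 4↦10, 5↦3, 6↦4, 7↦7, 8↦6, 9↦6, 10↦1]  zeros at y ∈ ∅
  x = 8: [0↦4, 1↦4, 2↦5, 3↦1, 4↦8, 5↦9, 6↦9, 7↦2, 8↦4, 9↦9, 10↦0]  zeros at y ∈ {10}
  x = 9: [0↦5, 1↦9, 2↦5, 3↦9, 4↦4, 5↦6, 6↦9, 7↦7, 8↦5, 9↦8, 10↦10]  zeros at y ∈ ∅
  x = 10: [0↦10, 1↦0, 2↦6, 3↦0, 4↦9, 5↦5, 6↦4, 7↦0, 8↦9, 9↦3, 10↦9]  zeros at y ∈ {1, 3, 7}
Collecting zeros: affine points = {(1, 2), (3, 1), (3, 6), (3, 8), (5, 2), (6, 3), (6, 7), (6, 8), (8, 10), (10, 1), (10, 3), (10, 7)}.
Total count |C(F_11)_aff| = 12.


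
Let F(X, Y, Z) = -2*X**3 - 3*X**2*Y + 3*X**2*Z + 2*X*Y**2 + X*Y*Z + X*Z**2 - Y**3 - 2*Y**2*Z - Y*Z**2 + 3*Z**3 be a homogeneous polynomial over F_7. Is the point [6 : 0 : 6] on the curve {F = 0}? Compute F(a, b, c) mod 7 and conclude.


F(6,0,6) ≡ 2 (mod 7); P is NOT on the curve.

Evaluate F(6, 0, 6) term-by-term (mod 7).
  -2*X**3 ↦ -2·216·1·1 = -432
  -3*X**2*Y ↦ -3·36·0·1 = 0
  3*X**2*Z ↦ 3·36·1·6 = 648
  2*X*Y**2 ↦ 2·6·0·1 = 0
  X*Y*Z ↦ 1·6·0·6 = 0
  X*Z**2 ↦ 1·6·1·36 = 216
  -Y**3 ↦ -1·1·0·1 = 0
  -2*Y**2*Z ↦ -2·1·0·6 = 0
  -Y*Z**2 ↦ -1·1·0·36 = 0
  3*Z**3 ↦ 3·1·1·216 = 648
Sum: F(6, 0, 6) = (-432) + (0) + (648) + (0) + (0) + (216) + (0) + (0) + (0) + (648) = 1080.
Reducing mod 7: 1080 ≡ 2 (mod 7).
Since F(a, b, c) ≡ 2 ≠ 0 (mod 7), P does NOT lie on the curve.


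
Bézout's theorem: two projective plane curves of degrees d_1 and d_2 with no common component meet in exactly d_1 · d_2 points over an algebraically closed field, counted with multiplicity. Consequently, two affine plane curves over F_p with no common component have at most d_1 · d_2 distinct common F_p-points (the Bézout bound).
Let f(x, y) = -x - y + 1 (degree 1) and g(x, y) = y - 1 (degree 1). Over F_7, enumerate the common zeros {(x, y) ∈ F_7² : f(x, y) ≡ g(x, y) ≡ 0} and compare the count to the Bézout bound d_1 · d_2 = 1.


Common zeros: {(0, 1)}; count = 1; Bézout bound = 1.

deg(f) = 1, deg(g) = 1, so Bézout bound = 1.
Scan x ∈ F_7. For each x, list the y ∈ F_7 with f(x, y) ≡ 0 and those with g(x, y) ≡ 0 (mod 7); the common zeros in that column are the intersection.
  x = 0: f ≡ 0 at y ∈ {1}; g ≡ 0 at y ∈ {1}; common: {1}.
  x = 1: f ≡ 0 at y ∈ {0}; g ≡ 0 at y ∈ {1}; common: ∅.
  x = 2: f ≡ 0 at y ∈ {6}; g ≡ 0 at y ∈ {1}; common: ∅.
  x = 3: f ≡ 0 at y ∈ {5}; g ≡ 0 at y ∈ {1}; common: ∅.
  x = 4: f ≡ 0 at y ∈ {4}; g ≡ 0 at y ∈ {1}; common: ∅.
  x = 5: f ≡ 0 at y ∈ {3}; g ≡ 0 at y ∈ {1}; common: ∅.
  x = 6: f ≡ 0 at y ∈ {2}; g ≡ 0 at y ∈ {1}; common: ∅.
Collecting: common zeros = {(0, 1)}, so the count is 1.
Comparison with the Bézout bound: 1 ≤ 1 = deg(f)·deg(g), as expected for curves with no common component (the bound is attained).


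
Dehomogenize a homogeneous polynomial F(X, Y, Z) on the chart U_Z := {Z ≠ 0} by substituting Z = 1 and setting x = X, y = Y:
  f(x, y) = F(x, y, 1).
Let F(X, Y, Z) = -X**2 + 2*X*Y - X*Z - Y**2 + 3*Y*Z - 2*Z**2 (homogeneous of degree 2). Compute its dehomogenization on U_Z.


f(x, y) = -x**2 + 2*x*y - x - y**2 + 3*y - 2

On U_Z we set Z = 1. Each monomial c·X^i·Y^j·Z^k in F becomes c·x^i·y^j·1^k = c·x^i·y^j.
Substituting Z = 1: F(X, Y, 1) = -x**2 + 2*x*y - x - y**2 + 3*y - 2.
Note: deg(f) ≤ deg(F) = 2; strict inequality happens when F is divisible by Z (lost terms).


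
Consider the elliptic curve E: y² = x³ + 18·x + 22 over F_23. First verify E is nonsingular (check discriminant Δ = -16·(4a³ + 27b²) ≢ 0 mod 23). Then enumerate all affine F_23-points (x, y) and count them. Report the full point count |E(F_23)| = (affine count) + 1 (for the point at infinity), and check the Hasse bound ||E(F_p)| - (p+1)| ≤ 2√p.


Affine points = {(1, 8), (1, 15), (6, 1), (6, 22), (7, 10), (7, 13), (9, 4), (9, 19), (10, 11), (10, 12), (16, 6), (16, 17), (19, 1), (19, 22), (21, 1), (21, 22), (22, 7), (22, 16)}; affine count = 18; |E(F_23)| = 19.

Discriminant check: Δ ∝ 4a³ + 27b² = 4·18³ + 27·22² = 4·5832 + 27·484 ≡ 10 (mod 23). Nonzero ⇒ E is nonsingular.
For each x ∈ F_23, compute rhs = x³ + 18·x + 22 mod 23, then count y ∈ F_23 with y² ≡ rhs.
  x = 0: rhs = 22, matching y values: none (0 points).
  x = 1: rhs = 18, matching y values: 8, 15 (2 points).
  x = 2: rhs = 20, matching y values: none (0 points).
  x = 3: rhs = 11, matching y values: none (0 points).
  x = 4: rhs = 20, matching y values: none (0 points).
  x = 5: rhs = 7, matching y values: none (0 points).
  x = 6: rhs = 1, matching y values: 1, 22 (2 points).
  x = 7: rhs = 8, matching y values: 10, 13 (2 points).
  x = 8: rhs = 11, matching y values: none (0 points).
  x = 9: rhs = 16, matching y values: 4, 19 (2 points).
  x = 10: rhs = 6, matching y values: 11, 12 (2 points).
  x = 11: rhs = 10, matching y values: none (0 points).
  x = 12: rhs = 11, matching y values: none (0 points).
  x = 13: rhs = 15, matching y values: none (0 points).
  x = 14: rhs = 5, matching y values: none (0 points).
  x = 15: rhs = 10, matching y values: none (0 points).
  x = 16: rhs = 13, matching y values: 6, 17 (2 points).
  x = 17: rhs = 20, matching y values: none (0 points).
  x = 18: rhs = 14, matching y values: none (0 points).
  x = 19: rhs = 1, matching y values: 1, 22 (2 points).
  x = 20: rhs = 10, matching y values: none (0 points).
  x = 21: rhs = 1, matching y values: 1, 22 (2 points).
  x = 22: rhs = 3, matching y values: 7, 16 (2 points).
Total affine count: 18.
Full point count |E(F_23)| = 18 + 1 = 19.
Hasse bound: |19 − (23+1)| = |-5| = 5 ≤ 2√23 ≈ 9.5917 ✓.


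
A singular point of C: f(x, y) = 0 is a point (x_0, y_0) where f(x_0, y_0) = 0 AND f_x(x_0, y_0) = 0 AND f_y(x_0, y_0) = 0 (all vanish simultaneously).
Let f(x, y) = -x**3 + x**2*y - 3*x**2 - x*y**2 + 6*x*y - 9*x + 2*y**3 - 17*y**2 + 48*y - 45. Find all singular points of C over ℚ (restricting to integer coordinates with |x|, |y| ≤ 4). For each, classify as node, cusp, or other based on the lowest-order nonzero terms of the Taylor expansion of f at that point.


Singular points: {(0, 3)}; classification: cusp.

Compute partial derivatives:
  f_x = -3*x**2 + 2*x*y - 6*x - y**2 + 6*y - 9.
  f_y = x**2 - 2*x*y + 6*x + 6*y**2 - 34*y + 48.
Scan x_0 ∈ {−4, ..., 4}. For each x_0, f_y(x_0, y) is a polynomial in y; find its integer roots y ∈ {−4, ..., 4}, then test f_x and f at those candidates.
  x = -4: f_y(-4, y) = 6*y**2 - 26*y + 40; no integer root y with |y| ≤ 4.
  x = -3: f_y(-3, y) = 6*y**2 - 28*y + 39; no integer root y with |y| ≤ 4.
  x = -2: f_y(-2, y) = 6*y**2 - 30*y + 40; no integer root y with |y| ≤ 4.
  x = -1: f_y(-1, y) = 6*y**2 - 32*y + 43; no integer root y with |y| ≤ 4.
  x = 0: f_y(0, y) = 6*y**2 - 34*y + 48; vanishes at y ∈ {3}. (0, 3): f_x = 0, f = 0 — SINGULAR.
  x = 1: f_y(1, y) = 6*y**2 - 36*y + 55; no integer root y with |y| ≤ 4.
  x = 2: f_y(2, y) = 6*y**2 - 38*y + 64; no integer root y with |y| ≤ 4.
  x = 3: f_y(3, y) = 6*y**2 - 40*y + 75; no integer root y with |y| ≤ 4.
  x = 4: f_y(4, y) = 6*y**2 - 42*y + 88; no integer root y with |y| ≤ 4.
Only singular point on the grid: (0, 3).
Classify: substitute x = 0 + u, y = 3 + v and expand: f = -u**3 + u**2*v - u*v**2 + 2*v**3 + v**2.
No constant or linear terms (consistent with a singular point). Quadratic part: v**2. Cubic part: -u**3 + u**2*v - u*v**2 + 2*v**3.
The quadratic part v**2 is a perfect square, so there is a single (double) tangent line v = 0, i.e. y = 3. Restricting the cubic part to that line (v = 0) leaves -u**3 ≠ 0, so f is not divisible by v and the branch is v² ≈ u**3 to lowest order — this is a cusp.
Classification: cusp.


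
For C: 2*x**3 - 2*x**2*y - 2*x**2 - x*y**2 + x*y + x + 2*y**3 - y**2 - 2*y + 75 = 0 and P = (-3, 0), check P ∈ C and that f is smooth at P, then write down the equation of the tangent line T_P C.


Tangent line at P: 67*x - 23*y + 201 = 0.

Step 1: f(-3, 0) = 0, so P lies on C.
Step 2: partial derivatives
  f_x(x, y) = 6*x**2 - 4*x*y - 4*x - y**2 + y + 1, f_y(x, y) = -2*x**2 - 2*x*y + x + 6*y**2 - 2*y - 2.
  f_x(P) = 67, f_y(P) = -23 (gradient nonzero, so P is smooth).
Step 3: tangent line at P: 67·(x − -3) + -23·(y − 0) = 0.
Expanding: 67*x - 23*y + 201 = 0.


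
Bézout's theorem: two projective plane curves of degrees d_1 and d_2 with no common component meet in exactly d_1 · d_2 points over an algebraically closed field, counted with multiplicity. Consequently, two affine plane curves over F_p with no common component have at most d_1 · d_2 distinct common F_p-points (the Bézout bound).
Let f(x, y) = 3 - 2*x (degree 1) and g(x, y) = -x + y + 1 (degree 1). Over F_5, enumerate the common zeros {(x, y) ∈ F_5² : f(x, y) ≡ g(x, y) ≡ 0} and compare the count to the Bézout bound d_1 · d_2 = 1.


Common zeros: {(4, 3)}; count = 1; Bézout bound = 1.

deg(f) = 1, deg(g) = 1, so Bézout bound = 1.
Scan x ∈ F_5. For each x, list the y ∈ F_5 with f(x, y) ≡ 0 and those with g(x, y) ≡ 0 (mod 5); the common zeros in that column are the intersection.
  x = 0: f ≡ 0 at y ∈ ∅; g ≡ 0 at y ∈ {4}; common: ∅.
  x = 1: f ≡ 0 at y ∈ ∅; g ≡ 0 at y ∈ {0}; common: ∅.
  x = 2: f ≡ 0 at y ∈ ∅; g ≡ 0 at y ∈ {1}; common: ∅.
  x = 3: f ≡ 0 at y ∈ ∅; g ≡ 0 at y ∈ {2}; common: ∅.
  x = 4: f ≡ 0 at y ∈ {0, 1, 2, 3, 4}; g ≡ 0 at y ∈ {3}; common: {3}.
Collecting: common zeros = {(4, 3)}, so the count is 1.
Comparison with the Bézout bound: 1 ≤ 1 = deg(f)·deg(g), as expected for curves with no common component (the bound is attained).


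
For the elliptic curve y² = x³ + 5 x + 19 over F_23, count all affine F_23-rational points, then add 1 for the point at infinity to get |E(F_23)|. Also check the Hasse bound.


Affine points = {(1, 5), (1, 18), (5, 10), (5, 13), (6, 9), (6, 14), (7, 11), (7, 12), (11, 5), (11, 18), (12, 6), (12, 17), (13, 2), (13, 21), (14, 2), (14, 21), (16, 3), (16, 20), (17, 7), (17, 16), (19, 2), (19, 21), (20, 0), (21, 1), (21, 22), (22, 6), (22, 17)}; affine count = 27; |E(F_23)| = 28.

Discriminant check: Δ ∝ 4a³ + 27b² = 4·5³ + 27·19² = 4·125 + 27·361 ≡ 12 (mod 23). Nonzero ⇒ E is nonsingular.
For each x ∈ F_23, compute rhs = x³ + 5·x + 19 mod 23, then count y ∈ F_23 with y² ≡ rhs.
  x = 0: rhs = 19, matching y values: none (0 points).
  x = 1: rhs = 2, matching y values: 5, 18 (2 points).
  x = 2: rhs = 14, matching y values: none (0 points).
  x = 3: rhs = 15, matching y values: none (0 points).
  x = 4: rhs = 11, matching y values: none (0 points).
  x = 5: rhs = 8, matching y values: 10, 13 (2 points).
  x = 6: rhs = 12, matching y values: 9, 14 (2 points).
  x = 7: rhs = 6, matching y values: 11, 12 (2 points).
  x = 8: rhs = 19, matching y values: none (0 points).
  x = 9: rhs = 11, matching y values: none (0 points).
  x = 10: rhs = 11, matching y values: none (0 points).
  x = 11: rhs = 2, matching y values: 5, 18 (2 points).
  x = 12: rhs = 13, matching y values: 6, 17 (2 points).
  x = 13: rhs = 4, matching y values: 2, 21 (2 points).
  x = 14: rhs = 4, matching y values: 2, 21 (2 points).
  x = 15: rhs = 19, matching y values: none (0 points).
  x = 16: rhs = 9, matching y values: 3, 20 (2 points).
  x = 17: rhs = 3, matching y values: 7, 16 (2 points).
  x = 18: rhs = 7, matching y values: none (0 points).
  x = 19: rhs = 4, matching y values: 2, 21 (2 points).
  x = 20: rhs = 0, matching y values: 0 (1 points).
  x = 21: rhs = 1, matching y values: 1, 22 (2 points).
  x = 22: rhs = 13, matching y values: 6, 17 (2 points).
Total affine count: 27.
Full point count |E(F_23)| = 27 + 1 = 28.
Hasse bound: |28 − (23+1)| = |4| = 4 ≤ 2√23 ≈ 9.5917 ✓.
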